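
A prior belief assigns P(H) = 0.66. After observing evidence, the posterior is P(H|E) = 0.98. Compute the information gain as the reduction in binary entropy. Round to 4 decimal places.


H(prior) = -0.66*log2(0.66) - 0.34*log2(0.34)
= 0.9248
H(post) = -0.98*log2(0.98) - 0.02*log2(0.02)
= 0.1414
IG = 0.9248 - 0.1414 = 0.7834

0.7834


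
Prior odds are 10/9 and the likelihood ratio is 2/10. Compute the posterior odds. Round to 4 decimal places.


Posterior odds = prior odds * likelihood ratio
= (10/9) * (2/10)
= 20 / 90
= 0.2222

0.2222


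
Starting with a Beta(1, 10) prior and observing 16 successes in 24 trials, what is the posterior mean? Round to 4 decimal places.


Posterior parameters: alpha = 1 + 16 = 17
beta = 10 + 8 = 18
Posterior mean = alpha / (alpha + beta) = 17 / 35
= 0.4857

0.4857


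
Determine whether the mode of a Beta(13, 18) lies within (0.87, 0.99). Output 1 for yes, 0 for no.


First find the mode: (a-1)/(a+b-2) = 0.4138
Is 0.4138 in (0.87, 0.99)? 0

0


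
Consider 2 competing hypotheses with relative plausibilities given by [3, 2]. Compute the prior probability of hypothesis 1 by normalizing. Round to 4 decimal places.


Sum of weights = 3 + 2 = 5
Normalized prior for H1 = 3 / 5
= 0.6

0.6


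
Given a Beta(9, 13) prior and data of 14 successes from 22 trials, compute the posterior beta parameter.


Number of failures = 22 - 14 = 8
Posterior beta = 13 + 8 = 21

21


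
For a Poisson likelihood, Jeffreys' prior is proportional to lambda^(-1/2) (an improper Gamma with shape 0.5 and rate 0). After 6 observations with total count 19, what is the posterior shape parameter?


Jeffreys' prior for Poisson is proportional to lambda^(-1/2).
Posterior is Gamma(0.5 + S, 0 + n) = Gamma(0.5 + 19, 6).
Posterior shape = 0.5 + S = 0.5 + 19 = 19.5

19.5


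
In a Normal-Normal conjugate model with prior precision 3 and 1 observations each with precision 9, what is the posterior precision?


Posterior precision = prior precision + n * observation precision
= 3 + 1 * 9
= 3 + 9 = 12

12


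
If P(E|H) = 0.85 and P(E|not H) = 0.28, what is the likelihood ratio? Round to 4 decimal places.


Likelihood ratio = P(E|H) / P(E|not H)
= 0.85 / 0.28
= 3.0357

3.0357


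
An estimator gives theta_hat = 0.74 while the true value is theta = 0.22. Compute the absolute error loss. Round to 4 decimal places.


The absolute error loss is |theta_hat - theta|
= |0.74 - 0.22|
= 0.52

0.52


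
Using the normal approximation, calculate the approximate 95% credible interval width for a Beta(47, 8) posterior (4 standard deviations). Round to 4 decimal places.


Var(Beta) = 47*8/(55^2 * 56) = 0.0022
SD = 0.0471
Width ~ 4*SD = 0.1885

0.1885


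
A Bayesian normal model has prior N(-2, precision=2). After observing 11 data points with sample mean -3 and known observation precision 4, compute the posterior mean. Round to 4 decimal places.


Posterior mean = (prior_precision * prior_mean + n * data_precision * data_mean) / (prior_precision + n * data_precision)
Numerator = 2*-2 + 11*4*-3 = -136
Denominator = 2 + 11*4 = 46
Posterior mean = -2.9565

-2.9565


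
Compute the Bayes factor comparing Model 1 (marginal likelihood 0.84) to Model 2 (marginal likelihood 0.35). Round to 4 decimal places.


BF12 = marginal likelihood of M1 / marginal likelihood of M2
= 0.84/0.35
= 2.4

2.4


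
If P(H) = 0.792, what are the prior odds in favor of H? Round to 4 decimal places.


Prior odds = P(H) / (1 - P(H))
= 0.792 / 0.208
= 3.8077

3.8077


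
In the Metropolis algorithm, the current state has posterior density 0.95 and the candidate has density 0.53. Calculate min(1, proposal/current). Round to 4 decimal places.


Ratio = 0.53/0.95 = 0.5579
Acceptance probability = min(1, 0.5579)
= 0.5579

0.5579


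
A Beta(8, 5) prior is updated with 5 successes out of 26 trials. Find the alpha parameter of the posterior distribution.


In the Beta-Binomial conjugate update:
alpha_post = alpha_prior + successes
= 8 + 5
= 13

13


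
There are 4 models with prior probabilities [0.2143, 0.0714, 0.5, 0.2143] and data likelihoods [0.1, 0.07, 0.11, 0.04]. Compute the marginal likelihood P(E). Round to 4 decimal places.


P(E) = sum over models of P(M_i) * P(E|M_i)
= 0.2143*0.1 + 0.0714*0.07 + 0.5*0.11 + 0.2143*0.04
= 0.09

0.09


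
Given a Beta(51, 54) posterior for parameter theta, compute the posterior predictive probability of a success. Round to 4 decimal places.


For a Beta-Bernoulli model, the predictive probability is the mean:
P(success) = 51/(51+54) = 51/105 = 0.4857

0.4857


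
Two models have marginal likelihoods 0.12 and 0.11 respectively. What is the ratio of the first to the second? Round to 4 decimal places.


Evidence ratio = 0.12 / 0.11
= 1.0909

1.0909


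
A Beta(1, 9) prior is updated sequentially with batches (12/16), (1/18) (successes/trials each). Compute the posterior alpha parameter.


Sequential conjugate updating is equivalent to a single batch update.
Total successes across all batches = 13
alpha_posterior = alpha_prior + total_successes = 1 + 13
= 14

14


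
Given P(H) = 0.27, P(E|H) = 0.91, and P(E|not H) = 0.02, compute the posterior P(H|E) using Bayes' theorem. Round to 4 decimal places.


By Bayes' theorem: P(H|E) = P(E|H)*P(H) / P(E)
P(E) = P(E|H)*P(H) + P(E|not H)*P(not H)
P(E) = 0.91*0.27 + 0.02*0.73 = 0.2603
P(H|E) = 0.91*0.27 / 0.2603 = 0.9439

0.9439


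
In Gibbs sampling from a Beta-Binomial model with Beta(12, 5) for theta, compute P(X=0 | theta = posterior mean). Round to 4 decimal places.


Posterior mean = alpha/(alpha+beta) = 12/17 = 0.7059
P(X=0|theta=mean) = 1 - theta = 0.2941

0.2941


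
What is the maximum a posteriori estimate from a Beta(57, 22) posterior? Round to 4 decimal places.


The MAP estimate equals the mode of the distribution.
Mode of Beta(a,b) = (a-1)/(a+b-2)
= 56/77
= 0.7273

0.7273


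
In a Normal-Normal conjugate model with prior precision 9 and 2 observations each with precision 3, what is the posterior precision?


Posterior precision = prior precision + n * observation precision
= 9 + 2 * 3
= 9 + 6 = 15

15


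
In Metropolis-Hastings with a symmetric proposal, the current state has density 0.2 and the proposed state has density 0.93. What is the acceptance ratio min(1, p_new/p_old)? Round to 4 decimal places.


Ratio = p_new / p_old = 0.93 / 0.2 = 4.65
Acceptance = min(1, 4.65) = 1.0

1.0


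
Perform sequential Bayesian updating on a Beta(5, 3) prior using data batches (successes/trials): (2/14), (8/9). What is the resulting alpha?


Accumulate successes: 10
Posterior alpha = prior alpha + sum of successes
= 5 + 10 = 15

15


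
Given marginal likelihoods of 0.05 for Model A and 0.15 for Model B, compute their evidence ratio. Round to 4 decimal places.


Ratio = ML(A) / ML(B) = 0.05/0.15
= 0.3333

0.3333


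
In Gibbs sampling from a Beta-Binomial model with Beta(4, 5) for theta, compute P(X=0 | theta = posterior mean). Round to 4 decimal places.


Posterior mean = alpha/(alpha+beta) = 4/9 = 0.4444
P(X=0|theta=mean) = 1 - theta = 0.5556

0.5556


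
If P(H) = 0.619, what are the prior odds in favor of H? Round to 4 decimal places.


Prior odds = P(H) / (1 - P(H))
= 0.619 / 0.381
= 1.6247

1.6247


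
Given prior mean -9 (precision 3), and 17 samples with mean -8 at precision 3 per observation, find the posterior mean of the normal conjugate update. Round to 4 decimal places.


The posterior mean is a precision-weighted average of prior and data.
Post. prec. = 3 + 51 = 54
Post. mean = (-27 + -408)/54 = -435/54 = -8.0556

-8.0556


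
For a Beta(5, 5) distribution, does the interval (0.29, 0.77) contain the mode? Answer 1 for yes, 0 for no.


Mode of Beta(a,b) = (a-1)/(a+b-2)
= (5-1)/(5+5-2) = 0.5
Check: 0.29 <= 0.5 <= 0.77?
Result: 1

1


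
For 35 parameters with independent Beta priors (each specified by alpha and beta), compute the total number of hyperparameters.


A Beta prior has 2 hyperparameters per parameter.
Total = 35 * 2 = 70

70


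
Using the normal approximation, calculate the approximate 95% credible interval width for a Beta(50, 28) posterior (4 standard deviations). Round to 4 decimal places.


Var(Beta) = 50*28/(78^2 * 79) = 0.0029
SD = 0.054
Width ~ 4*SD = 0.2159

0.2159


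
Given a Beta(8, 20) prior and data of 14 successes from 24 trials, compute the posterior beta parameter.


Number of failures = 24 - 14 = 10
Posterior beta = 20 + 10 = 30

30


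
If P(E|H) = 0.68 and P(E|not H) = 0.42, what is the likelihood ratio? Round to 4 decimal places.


Likelihood ratio = P(E|H) / P(E|not H)
= 0.68 / 0.42
= 1.619

1.619


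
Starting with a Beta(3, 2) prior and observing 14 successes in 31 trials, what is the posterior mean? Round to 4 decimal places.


Posterior parameters: alpha = 3 + 14 = 17
beta = 2 + 17 = 19
Posterior mean = alpha / (alpha + beta) = 17 / 36
= 0.4722

0.4722


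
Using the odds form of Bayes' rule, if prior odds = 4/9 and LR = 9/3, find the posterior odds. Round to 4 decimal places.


Bayes' rule in odds form: posterior odds = prior odds * LR
= (4 * 9) / (9 * 3)
= 36/27 = 1.3333

1.3333


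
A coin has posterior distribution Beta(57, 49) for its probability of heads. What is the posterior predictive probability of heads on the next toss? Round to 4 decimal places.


Posterior predictive = E[theta] = alpha/(alpha+beta)
= 57/106
= 0.5377

0.5377


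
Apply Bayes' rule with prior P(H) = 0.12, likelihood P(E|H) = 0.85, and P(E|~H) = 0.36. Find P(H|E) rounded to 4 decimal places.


Step 1: Compute marginal P(E) = P(E|H)P(H) + P(E|~H)P(~H)
= 0.85*0.12 + 0.36*0.88 = 0.4188
Step 2: P(H|E) = P(E|H)P(H)/P(E) = 0.102/0.4188
= 0.2436

0.2436


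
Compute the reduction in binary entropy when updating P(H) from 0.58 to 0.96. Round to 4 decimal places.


H_before = -p*log2(p) - (1-p)*log2(1-p) for p=0.58: 0.9815
H_after for p=0.96: 0.2423
Reduction = 0.9815 - 0.2423 = 0.7392

0.7392


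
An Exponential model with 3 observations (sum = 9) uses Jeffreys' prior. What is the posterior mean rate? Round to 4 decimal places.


Posterior Gamma(3, 9)
E[lambda] = 3/9 = 0.3333

0.3333


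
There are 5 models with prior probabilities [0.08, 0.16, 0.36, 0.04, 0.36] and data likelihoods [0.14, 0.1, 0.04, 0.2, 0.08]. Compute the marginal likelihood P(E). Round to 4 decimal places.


P(E) = sum over models of P(M_i) * P(E|M_i)
= 0.08*0.14 + 0.16*0.1 + 0.36*0.04 + 0.04*0.2 + 0.36*0.08
= 0.0784

0.0784


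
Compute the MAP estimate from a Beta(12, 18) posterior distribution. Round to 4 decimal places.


MAP = mode of Beta distribution
= (alpha - 1)/(alpha + beta - 2)
= (12-1)/(12+18-2)
= 11/28 = 0.3929

0.3929


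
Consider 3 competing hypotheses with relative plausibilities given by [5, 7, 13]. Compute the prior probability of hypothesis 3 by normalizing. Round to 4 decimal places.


Sum of weights = 5 + 7 + 13 = 25
Normalized prior for H3 = 13 / 25
= 0.52

0.52


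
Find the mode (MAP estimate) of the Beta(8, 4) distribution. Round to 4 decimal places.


For Beta(a,b) with a,b > 1:
Mode = (a-1)/(a+b-2) = (8-1)/(12-2)
= 7/10 = 0.7

0.7


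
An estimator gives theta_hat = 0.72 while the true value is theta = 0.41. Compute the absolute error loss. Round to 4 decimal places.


The absolute error loss is |theta_hat - theta|
= |0.72 - 0.41|
= 0.31

0.31


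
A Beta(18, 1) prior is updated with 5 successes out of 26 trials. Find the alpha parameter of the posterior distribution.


In the Beta-Binomial conjugate update:
alpha_post = alpha_prior + successes
= 18 + 5
= 23

23


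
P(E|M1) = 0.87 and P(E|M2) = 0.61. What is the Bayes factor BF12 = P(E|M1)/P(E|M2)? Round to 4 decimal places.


Bayes factor BF12 = P(E|M1) / P(E|M2)
= 0.87 / 0.61
= 1.4262

1.4262


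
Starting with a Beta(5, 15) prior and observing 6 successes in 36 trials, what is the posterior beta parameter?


Posterior beta = prior beta + failures
Failures = 36 - 6 = 30
beta_post = 15 + 30 = 45

45


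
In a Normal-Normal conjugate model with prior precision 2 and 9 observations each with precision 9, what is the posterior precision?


Posterior precision = prior precision + n * observation precision
= 2 + 9 * 9
= 2 + 81 = 83

83


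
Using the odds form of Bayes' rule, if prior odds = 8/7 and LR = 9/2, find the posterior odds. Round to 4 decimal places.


Bayes' rule in odds form: posterior odds = prior odds * LR
= (8 * 9) / (7 * 2)
= 72/14 = 5.1429

5.1429


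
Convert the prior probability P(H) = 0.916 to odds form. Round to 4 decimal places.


P(not H) = 1 - 0.916 = 0.084
Odds = 0.916 / 0.084 = 10.9048

10.9048


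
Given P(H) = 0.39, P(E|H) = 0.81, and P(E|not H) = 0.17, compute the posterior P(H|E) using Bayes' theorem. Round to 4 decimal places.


By Bayes' theorem: P(H|E) = P(E|H)*P(H) / P(E)
P(E) = P(E|H)*P(H) + P(E|not H)*P(not H)
P(E) = 0.81*0.39 + 0.17*0.61 = 0.4196
P(H|E) = 0.81*0.39 / 0.4196 = 0.7529

0.7529


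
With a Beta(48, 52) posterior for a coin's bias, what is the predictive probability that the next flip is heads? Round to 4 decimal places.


The predictive probability equals the posterior mean.
P(next = heads) = alpha / (alpha + beta)
= 48 / 100 = 0.48

0.48


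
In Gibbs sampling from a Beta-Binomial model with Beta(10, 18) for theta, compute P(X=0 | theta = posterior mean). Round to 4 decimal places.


Posterior mean = alpha/(alpha+beta) = 10/28 = 0.3571
P(X=0|theta=mean) = 1 - theta = 0.6429

0.6429


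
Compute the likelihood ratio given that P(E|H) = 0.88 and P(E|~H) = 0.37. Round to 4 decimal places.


LR = P(E|H) / P(E|~H)
= 0.88 / 0.37 = 2.3784

2.3784


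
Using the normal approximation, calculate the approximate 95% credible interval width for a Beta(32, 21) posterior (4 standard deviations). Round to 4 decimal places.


Var(Beta) = 32*21/(53^2 * 54) = 0.0044
SD = 0.0666
Width ~ 4*SD = 0.2662

0.2662


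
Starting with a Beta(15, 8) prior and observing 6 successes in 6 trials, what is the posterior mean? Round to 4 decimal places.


Posterior parameters: alpha = 15 + 6 = 21
beta = 8 + 0 = 8
Posterior mean = alpha / (alpha + beta) = 21 / 29
= 0.7241

0.7241


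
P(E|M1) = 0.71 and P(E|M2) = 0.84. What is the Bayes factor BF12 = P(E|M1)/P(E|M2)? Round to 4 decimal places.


Bayes factor BF12 = P(E|M1) / P(E|M2)
= 0.71 / 0.84
= 0.8452

0.8452


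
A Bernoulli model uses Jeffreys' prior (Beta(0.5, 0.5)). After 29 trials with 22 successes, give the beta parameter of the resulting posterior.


Posterior = Beta(prior_alpha + successes, prior_beta + failures)
= Beta(0.5 + 22, 0.5 + 7)
Posterior beta = 0.5 + (n - k) = 0.5 + 7 = 7.5

7.5


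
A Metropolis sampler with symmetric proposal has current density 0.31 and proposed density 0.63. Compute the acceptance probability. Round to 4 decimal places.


For symmetric proposals, acceptance = min(1, pi(x*)/pi(x))
= min(1, 0.63/0.31)
= min(1, 2.0323) = 1.0

1.0


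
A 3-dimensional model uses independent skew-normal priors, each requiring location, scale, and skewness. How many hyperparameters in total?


Per parameter: 3 (location, scale, and skewness).
Total = 3 * 3 = 9

9


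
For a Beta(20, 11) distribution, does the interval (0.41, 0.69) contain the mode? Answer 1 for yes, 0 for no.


Mode of Beta(a,b) = (a-1)/(a+b-2)
= (20-1)/(20+11-2) = 0.6552
Check: 0.41 <= 0.6552 <= 0.69?
Result: 1

1


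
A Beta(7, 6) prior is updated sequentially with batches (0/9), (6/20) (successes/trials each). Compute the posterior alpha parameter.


Sequential conjugate updating is equivalent to a single batch update.
Total successes across all batches = 6
alpha_posterior = alpha_prior + total_successes = 7 + 6
= 13

13


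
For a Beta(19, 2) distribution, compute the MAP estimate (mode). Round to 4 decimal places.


MAP = mode = (a-1)/(a+b-2)
= (19-1)/(19+2-2)
= 18/19 = 0.9474

0.9474


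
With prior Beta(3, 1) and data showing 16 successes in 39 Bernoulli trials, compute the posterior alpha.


Conjugate update: alpha_posterior = alpha_prior + k
= 3 + 16 = 19

19


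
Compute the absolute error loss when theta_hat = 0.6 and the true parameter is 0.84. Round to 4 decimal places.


L = |theta_hat - theta_true|
= |0.6 - 0.84| = 0.24

0.24


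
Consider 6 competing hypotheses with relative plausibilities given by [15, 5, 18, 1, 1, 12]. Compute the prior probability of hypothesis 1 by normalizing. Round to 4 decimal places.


Sum of weights = 15 + 5 + 18 + 1 + 1 + 12 = 52
Normalized prior for H1 = 15 / 52
= 0.2885

0.2885


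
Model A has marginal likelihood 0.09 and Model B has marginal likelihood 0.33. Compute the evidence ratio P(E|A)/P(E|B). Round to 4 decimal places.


Evidence ratio = P(E|A) / P(E|B)
= 0.09 / 0.33
= 0.2727

0.2727


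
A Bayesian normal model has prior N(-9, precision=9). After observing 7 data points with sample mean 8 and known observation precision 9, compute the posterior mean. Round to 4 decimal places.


Posterior mean = (prior_precision * prior_mean + n * data_precision * data_mean) / (prior_precision + n * data_precision)
Numerator = 9*-9 + 7*9*8 = 423
Denominator = 9 + 7*9 = 72
Posterior mean = 5.875

5.875


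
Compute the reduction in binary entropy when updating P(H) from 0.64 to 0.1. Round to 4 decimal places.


H_before = -p*log2(p) - (1-p)*log2(1-p) for p=0.64: 0.9427
H_after for p=0.1: 0.469
Reduction = 0.9427 - 0.469 = 0.4737

0.4737


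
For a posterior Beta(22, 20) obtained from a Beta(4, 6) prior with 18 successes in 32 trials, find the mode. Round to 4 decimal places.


Mode = (alpha - 1) / (alpha + beta - 2)
= 21 / 40
= 0.525

0.525


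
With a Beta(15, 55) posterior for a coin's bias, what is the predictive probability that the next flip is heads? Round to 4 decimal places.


The predictive probability equals the posterior mean.
P(next = heads) = alpha / (alpha + beta)
= 15 / 70 = 0.2143

0.2143


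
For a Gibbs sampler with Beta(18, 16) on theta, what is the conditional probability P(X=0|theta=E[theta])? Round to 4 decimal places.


E[theta] = 18/(18+16) = 0.5294
P(X=0|theta) = 1 - theta = 0.4706

0.4706


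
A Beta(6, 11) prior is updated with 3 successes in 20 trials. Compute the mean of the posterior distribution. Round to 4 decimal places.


After update: Beta(9, 28)
Mean = 9 / (9 + 28) = 9 / 37
= 0.2432

0.2432


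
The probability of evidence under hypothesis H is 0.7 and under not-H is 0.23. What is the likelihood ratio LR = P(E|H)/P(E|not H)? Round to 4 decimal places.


LR = 0.7 / 0.23
= 3.0435

3.0435


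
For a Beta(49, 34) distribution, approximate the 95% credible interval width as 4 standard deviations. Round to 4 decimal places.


Variance of Beta(a,b) = ab / ((a+b)^2 * (a+b+1))
= 49*34 / ((83)^2 * 84)
= 0.0029
SD = sqrt(0.0029) = 0.0537
Width = 4 * SD = 0.2146

0.2146


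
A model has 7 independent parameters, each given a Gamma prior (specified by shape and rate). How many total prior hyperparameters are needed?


Each Gamma prior needs 2 hyperparameters (shape and rate).
Total = 2 * 7 = 14

14


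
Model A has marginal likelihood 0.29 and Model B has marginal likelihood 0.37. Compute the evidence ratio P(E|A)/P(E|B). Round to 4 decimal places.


Evidence ratio = P(E|A) / P(E|B)
= 0.29 / 0.37
= 0.7838

0.7838


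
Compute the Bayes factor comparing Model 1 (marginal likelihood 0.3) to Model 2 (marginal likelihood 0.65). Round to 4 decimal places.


BF12 = marginal likelihood of M1 / marginal likelihood of M2
= 0.3/0.65
= 0.4615

0.4615


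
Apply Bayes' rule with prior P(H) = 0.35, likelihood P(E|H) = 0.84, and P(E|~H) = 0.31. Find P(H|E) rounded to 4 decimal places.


Step 1: Compute marginal P(E) = P(E|H)P(H) + P(E|~H)P(~H)
= 0.84*0.35 + 0.31*0.65 = 0.4955
Step 2: P(H|E) = P(E|H)P(H)/P(E) = 0.294/0.4955
= 0.5933

0.5933


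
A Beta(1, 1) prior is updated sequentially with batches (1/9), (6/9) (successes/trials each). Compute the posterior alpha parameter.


Sequential conjugate updating is equivalent to a single batch update.
Total successes across all batches = 7
alpha_posterior = alpha_prior + total_successes = 1 + 7
= 8

8


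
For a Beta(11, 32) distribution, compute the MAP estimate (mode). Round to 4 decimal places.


MAP = mode = (a-1)/(a+b-2)
= (11-1)/(11+32-2)
= 10/41 = 0.2439

0.2439


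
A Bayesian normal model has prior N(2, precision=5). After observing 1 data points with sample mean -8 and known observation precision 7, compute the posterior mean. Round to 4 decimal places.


Posterior mean = (prior_precision * prior_mean + n * data_precision * data_mean) / (prior_precision + n * data_precision)
Numerator = 5*2 + 1*7*-8 = -46
Denominator = 5 + 1*7 = 12
Posterior mean = -3.8333

-3.8333


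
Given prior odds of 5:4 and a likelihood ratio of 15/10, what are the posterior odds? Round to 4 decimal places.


Posterior odds = prior odds * LR
Prior odds = 5/4 = 1.25
LR = 15/10 = 1.5
Posterior odds = 1.25 * 1.5 = 1.875

1.875


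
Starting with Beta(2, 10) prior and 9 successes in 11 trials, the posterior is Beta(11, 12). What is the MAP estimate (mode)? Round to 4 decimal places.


The mode of Beta(a, b) when a > 1 and b > 1 is (a-1)/(a+b-2)
= (11 - 1) / (11 + 12 - 2)
= 10 / 21
= 0.4762

0.4762


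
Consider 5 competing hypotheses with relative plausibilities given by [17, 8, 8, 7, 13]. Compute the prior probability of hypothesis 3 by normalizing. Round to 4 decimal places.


Sum of weights = 17 + 8 + 8 + 7 + 13 = 53
Normalized prior for H3 = 8 / 53
= 0.1509

0.1509


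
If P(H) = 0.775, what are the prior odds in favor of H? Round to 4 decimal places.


Prior odds = P(H) / (1 - P(H))
= 0.775 / 0.225
= 3.4444

3.4444


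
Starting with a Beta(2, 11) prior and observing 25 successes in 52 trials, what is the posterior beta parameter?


Posterior beta = prior beta + failures
Failures = 52 - 25 = 27
beta_post = 11 + 27 = 38

38


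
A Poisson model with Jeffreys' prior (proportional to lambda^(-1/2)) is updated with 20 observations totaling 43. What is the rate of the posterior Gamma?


Posterior = Gamma(0.5 + S, n)
= Gamma(0.5 + 43, 20)
Posterior rate = 0 + n = 20

20.0


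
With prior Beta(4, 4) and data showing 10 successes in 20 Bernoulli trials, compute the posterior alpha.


Conjugate update: alpha_posterior = alpha_prior + k
= 4 + 10 = 14

14


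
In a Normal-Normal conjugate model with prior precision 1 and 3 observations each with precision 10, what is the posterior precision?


Posterior precision = prior precision + n * observation precision
= 1 + 3 * 10
= 1 + 30 = 31

31


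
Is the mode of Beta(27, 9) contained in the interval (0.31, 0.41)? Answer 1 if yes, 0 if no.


Mode = (a-1)/(a+b-2) = 26/34 = 0.7647
Interval: (0.31, 0.41)
Contains mode? 0

0


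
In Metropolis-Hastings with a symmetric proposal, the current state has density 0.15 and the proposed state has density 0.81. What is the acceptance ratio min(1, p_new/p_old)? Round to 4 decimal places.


Ratio = p_new / p_old = 0.81 / 0.15 = 5.4
Acceptance = min(1, 5.4) = 1.0

1.0


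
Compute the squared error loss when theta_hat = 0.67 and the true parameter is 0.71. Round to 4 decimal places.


L = (theta_hat - theta_true)^2
= (0.67 - 0.71)^2
= -0.04^2 = 0.0016

0.0016


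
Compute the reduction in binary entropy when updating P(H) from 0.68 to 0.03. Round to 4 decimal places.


H_before = -p*log2(p) - (1-p)*log2(1-p) for p=0.68: 0.9044
H_after for p=0.03: 0.1944
Reduction = 0.9044 - 0.1944 = 0.71

0.71


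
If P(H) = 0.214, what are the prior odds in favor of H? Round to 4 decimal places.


Prior odds = P(H) / (1 - P(H))
= 0.214 / 0.786
= 0.2723

0.2723


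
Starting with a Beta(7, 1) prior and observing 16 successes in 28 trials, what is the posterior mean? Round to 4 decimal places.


Posterior parameters: alpha = 7 + 16 = 23
beta = 1 + 12 = 13
Posterior mean = alpha / (alpha + beta) = 23 / 36
= 0.6389

0.6389


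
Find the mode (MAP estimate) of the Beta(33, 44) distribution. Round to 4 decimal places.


For Beta(a,b) with a,b > 1:
Mode = (a-1)/(a+b-2) = (33-1)/(77-2)
= 32/75 = 0.4267

0.4267


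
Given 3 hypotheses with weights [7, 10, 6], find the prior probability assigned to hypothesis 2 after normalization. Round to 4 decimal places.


To normalize, divide each weight by the sum of all weights.
Sum = 23
Prior(H2) = 10/23 = 0.4348

0.4348


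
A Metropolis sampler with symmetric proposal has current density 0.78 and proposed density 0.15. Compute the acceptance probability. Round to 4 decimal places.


For symmetric proposals, acceptance = min(1, pi(x*)/pi(x))
= min(1, 0.15/0.78)
= min(1, 0.1923) = 0.1923

0.1923


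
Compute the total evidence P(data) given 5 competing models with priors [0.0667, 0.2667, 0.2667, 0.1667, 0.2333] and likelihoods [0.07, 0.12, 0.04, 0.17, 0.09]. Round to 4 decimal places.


Marginal likelihood = sum P(model_i) * P(data|model_i)
Model 1: 0.0667 * 0.07 = 0.0047
Model 2: 0.2667 * 0.12 = 0.032
Model 3: 0.2667 * 0.04 = 0.0107
Model 4: 0.1667 * 0.17 = 0.0283
Model 5: 0.2333 * 0.09 = 0.021
Total = 0.0967

0.0967


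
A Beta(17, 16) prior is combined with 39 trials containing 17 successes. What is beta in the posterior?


In conjugate updating:
beta_posterior = beta_prior + (n - k)
= 16 + (39 - 17)
= 16 + 22 = 38

38


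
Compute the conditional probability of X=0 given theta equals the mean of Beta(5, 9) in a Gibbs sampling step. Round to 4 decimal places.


Mean of Beta(5, 9) = 0.3571
P(X=0 | theta=0.3571) = 0.6429

0.6429


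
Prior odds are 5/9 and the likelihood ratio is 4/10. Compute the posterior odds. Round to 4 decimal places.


Posterior odds = prior odds * likelihood ratio
= (5/9) * (4/10)
= 20 / 90
= 0.2222

0.2222


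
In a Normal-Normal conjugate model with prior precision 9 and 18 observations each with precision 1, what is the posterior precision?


Posterior precision = prior precision + n * observation precision
= 9 + 18 * 1
= 9 + 18 = 27

27


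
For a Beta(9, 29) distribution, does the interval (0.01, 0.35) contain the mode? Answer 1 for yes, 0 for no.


Mode of Beta(a,b) = (a-1)/(a+b-2)
= (9-1)/(9+29-2) = 0.2222
Check: 0.01 <= 0.2222 <= 0.35?
Result: 1

1


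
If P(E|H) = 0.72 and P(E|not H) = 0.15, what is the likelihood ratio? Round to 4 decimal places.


Likelihood ratio = P(E|H) / P(E|not H)
= 0.72 / 0.15
= 4.8

4.8


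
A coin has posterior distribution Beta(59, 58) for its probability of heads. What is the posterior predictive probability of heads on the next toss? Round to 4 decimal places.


Posterior predictive = E[theta] = alpha/(alpha+beta)
= 59/117
= 0.5043

0.5043


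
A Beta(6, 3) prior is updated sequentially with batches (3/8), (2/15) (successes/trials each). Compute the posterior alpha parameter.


Sequential conjugate updating is equivalent to a single batch update.
Total successes across all batches = 5
alpha_posterior = alpha_prior + total_successes = 6 + 5
= 11

11


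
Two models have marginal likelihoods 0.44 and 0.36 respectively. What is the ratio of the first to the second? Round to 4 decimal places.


Evidence ratio = 0.44 / 0.36
= 1.2222

1.2222


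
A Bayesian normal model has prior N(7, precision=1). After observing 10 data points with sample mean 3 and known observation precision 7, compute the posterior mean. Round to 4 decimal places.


Posterior mean = (prior_precision * prior_mean + n * data_precision * data_mean) / (prior_precision + n * data_precision)
Numerator = 1*7 + 10*7*3 = 217
Denominator = 1 + 10*7 = 71
Posterior mean = 3.0563

3.0563


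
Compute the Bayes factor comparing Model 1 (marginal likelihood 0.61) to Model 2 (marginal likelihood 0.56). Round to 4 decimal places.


BF12 = marginal likelihood of M1 / marginal likelihood of M2
= 0.61/0.56
= 1.0893

1.0893


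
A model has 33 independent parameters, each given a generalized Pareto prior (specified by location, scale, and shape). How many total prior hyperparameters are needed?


Each generalized Pareto prior needs 3 hyperparameters (location, scale, and shape).
Total = 3 * 33 = 99

99


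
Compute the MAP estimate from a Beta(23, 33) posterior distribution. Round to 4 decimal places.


MAP = mode of Beta distribution
= (alpha - 1)/(alpha + beta - 2)
= (23-1)/(23+33-2)
= 22/54 = 0.4074

0.4074


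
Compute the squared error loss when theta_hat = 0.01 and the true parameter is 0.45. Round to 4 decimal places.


L = (theta_hat - theta_true)^2
= (0.01 - 0.45)^2
= -0.44^2 = 0.1936

0.1936


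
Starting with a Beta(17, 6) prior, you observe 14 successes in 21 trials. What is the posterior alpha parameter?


For a Beta-Binomial conjugate model:
Posterior alpha = prior alpha + number of successes
= 17 + 14 = 31

31


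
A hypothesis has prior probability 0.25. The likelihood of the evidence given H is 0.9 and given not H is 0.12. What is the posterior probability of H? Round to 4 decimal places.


Using Bayes' theorem:
P(E) = 0.25 * 0.9 + 0.75 * 0.12
P(E) = 0.315
P(H|E) = (0.25 * 0.9) / 0.315 = 0.7143

0.7143


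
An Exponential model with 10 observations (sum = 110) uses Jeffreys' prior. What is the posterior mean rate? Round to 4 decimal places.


Posterior Gamma(10, 110)
E[lambda] = 10/110 = 0.0909

0.0909


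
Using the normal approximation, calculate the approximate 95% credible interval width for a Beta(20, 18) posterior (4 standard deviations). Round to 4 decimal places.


Var(Beta) = 20*18/(38^2 * 39) = 0.0064
SD = 0.08
Width ~ 4*SD = 0.3198

0.3198


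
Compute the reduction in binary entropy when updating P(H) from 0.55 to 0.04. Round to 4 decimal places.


H_before = -p*log2(p) - (1-p)*log2(1-p) for p=0.55: 0.9928
H_after for p=0.04: 0.2423
Reduction = 0.9928 - 0.2423 = 0.7505

0.7505


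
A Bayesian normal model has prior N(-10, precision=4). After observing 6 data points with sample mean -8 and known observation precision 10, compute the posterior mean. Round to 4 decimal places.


Posterior mean = (prior_precision * prior_mean + n * data_precision * data_mean) / (prior_precision + n * data_precision)
Numerator = 4*-10 + 6*10*-8 = -520
Denominator = 4 + 6*10 = 64
Posterior mean = -8.125

-8.125


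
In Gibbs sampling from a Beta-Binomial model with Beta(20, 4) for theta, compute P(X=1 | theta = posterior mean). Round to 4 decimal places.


Posterior mean = alpha/(alpha+beta) = 20/24 = 0.8333
P(X=1|theta=mean) = theta = 0.8333

0.8333


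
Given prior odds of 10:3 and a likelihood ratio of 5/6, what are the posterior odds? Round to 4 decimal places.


Posterior odds = prior odds * LR
Prior odds = 10/3 = 3.3333
LR = 5/6 = 0.8333
Posterior odds = 3.3333 * 0.8333 = 2.7778

2.7778


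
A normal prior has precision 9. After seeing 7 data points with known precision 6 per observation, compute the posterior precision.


In the conjugate normal model, precisions add:
tau_posterior = tau_prior + n * tau_data
= 9 + 7*6 = 51

51


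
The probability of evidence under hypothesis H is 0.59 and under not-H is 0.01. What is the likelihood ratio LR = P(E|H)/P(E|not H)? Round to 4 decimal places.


LR = 0.59 / 0.01
= 59.0

59.0


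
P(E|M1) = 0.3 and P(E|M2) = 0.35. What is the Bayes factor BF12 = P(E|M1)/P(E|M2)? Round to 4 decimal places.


Bayes factor BF12 = P(E|M1) / P(E|M2)
= 0.3 / 0.35
= 0.8571

0.8571


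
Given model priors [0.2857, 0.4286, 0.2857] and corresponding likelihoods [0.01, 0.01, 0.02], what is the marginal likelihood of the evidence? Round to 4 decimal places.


P(E) = sum_i P(M_i) P(E|M_i)
= 0.0029 + 0.0043 + 0.0057
= 0.0129

0.0129


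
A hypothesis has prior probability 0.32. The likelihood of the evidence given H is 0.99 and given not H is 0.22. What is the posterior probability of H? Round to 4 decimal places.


Using Bayes' theorem:
P(E) = 0.32 * 0.99 + 0.68 * 0.22
P(E) = 0.4664
P(H|E) = (0.32 * 0.99) / 0.4664 = 0.6792

0.6792


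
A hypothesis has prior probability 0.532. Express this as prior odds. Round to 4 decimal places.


Odds = P(H) / P(not H) = 0.532 / 0.468
= 1.1368

1.1368


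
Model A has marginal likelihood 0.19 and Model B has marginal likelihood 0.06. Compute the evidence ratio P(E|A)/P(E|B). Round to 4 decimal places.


Evidence ratio = P(E|A) / P(E|B)
= 0.19 / 0.06
= 3.1667

3.1667


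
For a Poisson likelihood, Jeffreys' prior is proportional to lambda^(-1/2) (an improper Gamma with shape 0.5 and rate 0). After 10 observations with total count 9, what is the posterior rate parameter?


Jeffreys' prior for Poisson is proportional to lambda^(-1/2).
Posterior is Gamma(0.5 + S, 0 + n) = Gamma(0.5 + 9, 10).
Posterior rate = 0 + n = 10

10.0


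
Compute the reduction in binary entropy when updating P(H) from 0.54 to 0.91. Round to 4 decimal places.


H_before = -p*log2(p) - (1-p)*log2(1-p) for p=0.54: 0.9954
H_after for p=0.91: 0.4365
Reduction = 0.9954 - 0.4365 = 0.5589

0.5589


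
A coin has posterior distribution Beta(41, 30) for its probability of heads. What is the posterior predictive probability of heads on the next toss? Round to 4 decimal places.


Posterior predictive = E[theta] = alpha/(alpha+beta)
= 41/71
= 0.5775

0.5775


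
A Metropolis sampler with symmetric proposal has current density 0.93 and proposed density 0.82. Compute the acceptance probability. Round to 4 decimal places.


For symmetric proposals, acceptance = min(1, pi(x*)/pi(x))
= min(1, 0.82/0.93)
= min(1, 0.8817) = 0.8817

0.8817


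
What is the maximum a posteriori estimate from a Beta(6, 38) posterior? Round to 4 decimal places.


The MAP estimate equals the mode of the distribution.
Mode of Beta(a,b) = (a-1)/(a+b-2)
= 5/42
= 0.119

0.119


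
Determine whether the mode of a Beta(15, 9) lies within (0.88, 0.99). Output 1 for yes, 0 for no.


First find the mode: (a-1)/(a+b-2) = 0.6364
Is 0.6364 in (0.88, 0.99)? 0

0


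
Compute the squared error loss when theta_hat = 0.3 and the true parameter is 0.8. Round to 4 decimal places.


L = (theta_hat - theta_true)^2
= (0.3 - 0.8)^2
= -0.5^2 = 0.25

0.25


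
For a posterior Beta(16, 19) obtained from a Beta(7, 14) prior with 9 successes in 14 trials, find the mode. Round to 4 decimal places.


Mode = (alpha - 1) / (alpha + beta - 2)
= 15 / 33
= 0.4545

0.4545


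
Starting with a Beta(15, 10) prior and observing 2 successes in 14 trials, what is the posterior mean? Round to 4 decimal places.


Posterior parameters: alpha = 15 + 2 = 17
beta = 10 + 12 = 22
Posterior mean = alpha / (alpha + beta) = 17 / 39
= 0.4359

0.4359


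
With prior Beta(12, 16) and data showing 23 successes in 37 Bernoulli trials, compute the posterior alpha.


Conjugate update: alpha_posterior = alpha_prior + k
= 12 + 23 = 35

35


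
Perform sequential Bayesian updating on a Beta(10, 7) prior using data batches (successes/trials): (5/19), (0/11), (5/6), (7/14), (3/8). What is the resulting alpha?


Accumulate successes: 20
Posterior alpha = prior alpha + sum of successes
= 10 + 20 = 30

30


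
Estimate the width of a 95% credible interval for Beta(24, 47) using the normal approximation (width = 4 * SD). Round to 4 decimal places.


For Beta(a,b): Var = ab/((a+b)^2(a+b+1))
Var = 0.0031, SD = 0.0557
Approximate 95% CI width = 4 * 0.0557 = 0.223

0.223


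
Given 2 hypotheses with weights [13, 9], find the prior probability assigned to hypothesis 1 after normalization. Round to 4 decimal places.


To normalize, divide each weight by the sum of all weights.
Sum = 22
Prior(H1) = 13/22 = 0.5909

0.5909


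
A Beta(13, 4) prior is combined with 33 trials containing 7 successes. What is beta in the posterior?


In conjugate updating:
beta_posterior = beta_prior + (n - k)
= 4 + (33 - 7)
= 4 + 26 = 30

30


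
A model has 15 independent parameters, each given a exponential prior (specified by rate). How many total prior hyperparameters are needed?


Each exponential prior needs 1 hyperparameter (rate).
Total = 1 * 15 = 15

15


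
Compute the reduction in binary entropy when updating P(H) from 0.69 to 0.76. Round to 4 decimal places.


H_before = -p*log2(p) - (1-p)*log2(1-p) for p=0.69: 0.8932
H_after for p=0.76: 0.795
Reduction = 0.8932 - 0.795 = 0.0981

0.0981


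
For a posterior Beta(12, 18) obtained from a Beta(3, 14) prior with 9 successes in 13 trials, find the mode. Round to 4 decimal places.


Mode = (alpha - 1) / (alpha + beta - 2)
= 11 / 28
= 0.3929

0.3929


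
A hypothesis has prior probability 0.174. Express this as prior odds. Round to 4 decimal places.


Odds = P(H) / P(not H) = 0.174 / 0.826
= 0.2107

0.2107


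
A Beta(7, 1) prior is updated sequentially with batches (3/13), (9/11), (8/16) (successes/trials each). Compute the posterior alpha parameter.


Sequential conjugate updating is equivalent to a single batch update.
Total successes across all batches = 20
alpha_posterior = alpha_prior + total_successes = 7 + 20
= 27

27


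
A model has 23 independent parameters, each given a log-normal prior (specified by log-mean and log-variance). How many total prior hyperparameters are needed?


Each log-normal prior needs 2 hyperparameters (log-mean and log-variance).
Total = 2 * 23 = 46

46


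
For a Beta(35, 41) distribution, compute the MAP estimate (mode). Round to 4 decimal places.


MAP = mode = (a-1)/(a+b-2)
= (35-1)/(35+41-2)
= 34/74 = 0.4595

0.4595


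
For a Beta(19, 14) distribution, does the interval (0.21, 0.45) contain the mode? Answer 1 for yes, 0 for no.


Mode of Beta(a,b) = (a-1)/(a+b-2)
= (19-1)/(19+14-2) = 0.5806
Check: 0.21 <= 0.5806 <= 0.45?
Result: 0

0


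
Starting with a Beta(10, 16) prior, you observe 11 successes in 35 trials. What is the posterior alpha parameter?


For a Beta-Binomial conjugate model:
Posterior alpha = prior alpha + number of successes
= 10 + 11 = 21

21


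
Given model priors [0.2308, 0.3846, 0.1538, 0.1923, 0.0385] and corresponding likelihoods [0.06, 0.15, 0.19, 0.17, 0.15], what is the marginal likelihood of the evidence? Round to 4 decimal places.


P(E) = sum_i P(M_i) P(E|M_i)
= 0.0138 + 0.0577 + 0.0292 + 0.0327 + 0.0058
= 0.1392

0.1392


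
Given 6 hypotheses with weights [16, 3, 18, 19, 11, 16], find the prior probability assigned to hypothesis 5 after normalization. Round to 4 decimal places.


To normalize, divide each weight by the sum of all weights.
Sum = 83
Prior(H5) = 11/83 = 0.1325

0.1325


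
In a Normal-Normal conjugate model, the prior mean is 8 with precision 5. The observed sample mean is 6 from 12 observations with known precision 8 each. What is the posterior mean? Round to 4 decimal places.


Posterior precision = tau0 + n*tau = 5 + 12*8 = 101
Posterior mean = (tau0*mu0 + n*tau*xbar) / posterior_precision
= (5*8 + 12*8*6) / 101
= 616 / 101 = 6.099

6.099


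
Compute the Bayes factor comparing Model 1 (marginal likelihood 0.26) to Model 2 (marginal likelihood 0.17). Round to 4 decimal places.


BF12 = marginal likelihood of M1 / marginal likelihood of M2
= 0.26/0.17
= 1.5294

1.5294


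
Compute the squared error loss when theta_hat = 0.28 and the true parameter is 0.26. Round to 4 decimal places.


L = (theta_hat - theta_true)^2
= (0.28 - 0.26)^2
= 0.02^2 = 0.0004

0.0004


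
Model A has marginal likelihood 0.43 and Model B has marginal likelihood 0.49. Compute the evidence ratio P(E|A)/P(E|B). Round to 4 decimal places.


Evidence ratio = P(E|A) / P(E|B)
= 0.43 / 0.49
= 0.8776

0.8776


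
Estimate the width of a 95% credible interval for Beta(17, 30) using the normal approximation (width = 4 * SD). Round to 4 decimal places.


For Beta(a,b): Var = ab/((a+b)^2(a+b+1))
Var = 0.0048, SD = 0.0694
Approximate 95% CI width = 4 * 0.0694 = 0.2774

0.2774
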